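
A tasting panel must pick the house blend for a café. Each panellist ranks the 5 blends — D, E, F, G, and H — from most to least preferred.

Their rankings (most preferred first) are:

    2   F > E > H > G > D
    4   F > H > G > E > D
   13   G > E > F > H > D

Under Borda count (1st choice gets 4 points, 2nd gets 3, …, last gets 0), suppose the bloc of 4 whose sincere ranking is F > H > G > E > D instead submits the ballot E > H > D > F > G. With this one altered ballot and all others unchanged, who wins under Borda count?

Borda totals with the altered ballot: D 8, E 61, F 38, G 54, H 29.
The switch changes the winner from G to E.

E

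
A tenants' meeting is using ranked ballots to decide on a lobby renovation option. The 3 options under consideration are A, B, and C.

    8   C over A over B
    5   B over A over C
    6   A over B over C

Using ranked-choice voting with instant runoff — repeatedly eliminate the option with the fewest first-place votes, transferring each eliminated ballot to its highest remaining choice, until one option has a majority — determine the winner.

Round 1: C 8, A 6, B 5. B has the fewest and is eliminated.
Round 2: A 11, C 8. A has a majority.

A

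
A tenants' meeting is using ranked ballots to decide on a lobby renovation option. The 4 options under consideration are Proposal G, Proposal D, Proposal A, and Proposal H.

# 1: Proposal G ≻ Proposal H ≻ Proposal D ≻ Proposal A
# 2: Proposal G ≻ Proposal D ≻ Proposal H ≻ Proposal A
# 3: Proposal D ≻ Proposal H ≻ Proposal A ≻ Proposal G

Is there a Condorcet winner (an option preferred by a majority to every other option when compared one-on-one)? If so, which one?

Head-to-head results (3 voters total):
Proposal G vs Proposal D: Proposal G wins 2–1.
Proposal G vs Proposal A: Proposal G wins 2–1.
Proposal G vs Proposal H: Proposal G wins 2–1.
Proposal D vs Proposal A: Proposal D wins 3–0.
Proposal D vs Proposal H: Proposal D wins 2–1.
Proposal A vs Proposal H: Proposal H wins 3–0.
Proposal G beats each rival — Proposal D (2–1), Proposal A (2–1), Proposal H (2–1) — so Proposal G is the Condorcet winner.

Proposal G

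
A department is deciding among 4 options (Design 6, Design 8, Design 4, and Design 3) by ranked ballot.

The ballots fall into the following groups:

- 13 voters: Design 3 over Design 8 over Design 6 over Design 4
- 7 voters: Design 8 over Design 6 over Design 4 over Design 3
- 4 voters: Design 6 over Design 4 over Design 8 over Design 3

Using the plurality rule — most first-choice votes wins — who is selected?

First-place vote totals:
  Design 6: 4
  Design 8: 7
  Design 4: 0
  Design 3: 13
Design 3 has the most first-place votes.

Design 3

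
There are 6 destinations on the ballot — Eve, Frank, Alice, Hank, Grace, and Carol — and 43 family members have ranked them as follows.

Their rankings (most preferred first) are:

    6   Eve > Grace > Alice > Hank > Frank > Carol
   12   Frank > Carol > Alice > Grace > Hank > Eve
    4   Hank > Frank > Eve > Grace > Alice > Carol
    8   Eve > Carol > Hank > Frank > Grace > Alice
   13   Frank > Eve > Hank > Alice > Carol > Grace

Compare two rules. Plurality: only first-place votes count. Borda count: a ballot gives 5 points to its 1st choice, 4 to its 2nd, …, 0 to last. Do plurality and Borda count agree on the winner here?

Plurality first-place counts: Eve 14, Frank 25, Alice 0, Hank 4, Grace 0, Carol 0 → Frank.
Borda totals: Eve 134, Frank 163, Alice 84, Hank 107, Grace 64, Carol 93 → Frank.
The two rules agree on Frank.

Yes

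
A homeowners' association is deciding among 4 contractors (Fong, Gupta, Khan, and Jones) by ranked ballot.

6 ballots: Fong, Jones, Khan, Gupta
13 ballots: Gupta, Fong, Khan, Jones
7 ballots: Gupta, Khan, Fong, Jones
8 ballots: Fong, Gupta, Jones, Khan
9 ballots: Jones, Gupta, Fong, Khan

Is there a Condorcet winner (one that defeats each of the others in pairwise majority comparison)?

Yes

Head-to-head results (43 voters total):
Fong vs Gupta: Gupta wins 29–14.
Fong vs Khan: Fong wins 36–7.
Fong vs Jones: Fong wins 34–9.
Gupta vs Khan: Gupta wins 37–6.
Gupta vs Jones: Gupta wins 28–15.
Khan vs Jones: Jones wins 23–20.
Gupta beats each rival — Fong (29–14), Khan (37–6), Jones (28–15) — so Gupta is the Condorcet winner.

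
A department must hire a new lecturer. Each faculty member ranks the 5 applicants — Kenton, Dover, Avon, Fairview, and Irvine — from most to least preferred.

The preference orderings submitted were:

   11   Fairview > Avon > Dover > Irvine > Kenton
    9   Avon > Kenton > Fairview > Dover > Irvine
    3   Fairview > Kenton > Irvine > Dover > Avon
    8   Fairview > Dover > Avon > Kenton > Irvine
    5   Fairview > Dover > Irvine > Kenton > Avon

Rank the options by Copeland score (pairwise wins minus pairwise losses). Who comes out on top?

Pairwise results:
  Kenton vs Dover: Dover wins 24–12.
  Kenton vs Avon: Avon wins 28–8.
  Kenton vs Fairview: Fairview wins 27–9.
  Kenton vs Irvine: Kenton wins 20–16.
  Dover vs Avon: Avon wins 20–16.
  Dover vs Fairview: Fairview wins 36–0.
  Dover vs Irvine: Dover wins 33–3.
  Avon vs Fairview: Fairview wins 27–9.
  Avon vs Irvine: Avon wins 28–8.
  Fairview vs Irvine: Fairview wins 36–0.
Copeland scores (wins − losses):
  Kenton: 1 − 3 = -2
  Dover: 2 − 2 = 0
  Avon: 3 − 1 = 2
  Fairview: 4 − 0 = 4
  Irvine: 0 − 4 = -4
Fairview has the best Copeland score.

Fairview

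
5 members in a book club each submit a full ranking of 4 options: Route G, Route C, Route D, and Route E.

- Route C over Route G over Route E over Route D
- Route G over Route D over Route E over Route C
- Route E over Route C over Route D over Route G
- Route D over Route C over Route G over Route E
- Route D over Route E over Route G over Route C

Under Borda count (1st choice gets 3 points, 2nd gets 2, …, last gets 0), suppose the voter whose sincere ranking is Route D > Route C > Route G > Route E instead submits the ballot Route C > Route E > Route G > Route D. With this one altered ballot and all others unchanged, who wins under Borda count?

Route E

Borda totals with the altered ballot: Route G 7, Route C 8, Route D 6, Route E 9.
The switch changes the winner from Route D to Route E.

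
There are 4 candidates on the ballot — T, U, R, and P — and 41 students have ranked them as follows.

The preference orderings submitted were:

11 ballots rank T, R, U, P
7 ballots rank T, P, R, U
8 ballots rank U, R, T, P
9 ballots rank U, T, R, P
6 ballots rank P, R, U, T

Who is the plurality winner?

T

First-place vote totals:
  T: 18
  U: 17
  R: 0
  P: 6
T has the most first-place votes.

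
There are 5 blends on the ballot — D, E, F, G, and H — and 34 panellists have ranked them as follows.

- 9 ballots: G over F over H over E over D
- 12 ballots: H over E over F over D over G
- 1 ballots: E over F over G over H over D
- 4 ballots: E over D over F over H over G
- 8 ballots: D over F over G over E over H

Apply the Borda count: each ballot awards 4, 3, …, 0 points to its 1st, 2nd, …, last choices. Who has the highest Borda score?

Borda scores:
  D: 9·0 + 12·1 + 0 + 4·3 + 8·4 = 56
  E: 9·1 + 12·3 + 4 + 4·4 + 8·1 = 73
  F: 9·3 + 12·2 + 3 + 4·2 + 8·3 = 86
  G: 9·4 + 12·0 + 2 + 4·0 + 8·2 = 54
  H: 9·2 + 12·4 + 1 + 4·1 + 8·0 = 71
F has the highest total.

F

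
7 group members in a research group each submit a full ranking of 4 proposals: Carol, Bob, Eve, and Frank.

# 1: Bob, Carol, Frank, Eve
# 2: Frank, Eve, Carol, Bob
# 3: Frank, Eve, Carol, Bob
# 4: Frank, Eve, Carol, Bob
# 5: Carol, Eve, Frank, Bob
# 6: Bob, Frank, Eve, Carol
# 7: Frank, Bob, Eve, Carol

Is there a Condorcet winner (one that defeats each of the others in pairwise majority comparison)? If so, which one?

Head-to-head results (7 voters total):
Carol vs Bob: Carol wins 4–3.
Carol vs Eve: Eve wins 5–2.
Carol vs Frank: Frank wins 5–2.
Bob vs Eve: Eve wins 4–3.
Bob vs Frank: Frank wins 5–2.
Eve vs Frank: Frank wins 6–1.
Frank beats each rival — Carol (5–2), Bob (5–2), Eve (6–1) — so Frank is the Condorcet winner.

Frank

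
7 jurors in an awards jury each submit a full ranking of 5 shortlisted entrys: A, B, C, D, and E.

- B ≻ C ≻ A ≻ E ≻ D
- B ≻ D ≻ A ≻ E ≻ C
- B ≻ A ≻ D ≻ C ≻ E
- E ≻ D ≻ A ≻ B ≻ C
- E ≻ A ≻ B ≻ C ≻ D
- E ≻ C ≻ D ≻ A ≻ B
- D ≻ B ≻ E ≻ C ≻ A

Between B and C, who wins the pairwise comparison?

Ballots ranking B above C: 6.
Ballots ranking C above B: 1.
B wins the head-to-head, 6–1.

B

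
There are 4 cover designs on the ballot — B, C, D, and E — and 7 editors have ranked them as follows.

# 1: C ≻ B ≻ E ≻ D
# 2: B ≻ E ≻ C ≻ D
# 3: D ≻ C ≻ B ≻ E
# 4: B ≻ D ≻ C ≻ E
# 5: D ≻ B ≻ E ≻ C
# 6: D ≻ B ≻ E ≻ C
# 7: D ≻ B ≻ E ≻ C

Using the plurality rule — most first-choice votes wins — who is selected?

D

First-place vote totals:
  B: 2
  C: 1
  D: 4
  E: 0
D has the most first-place votes.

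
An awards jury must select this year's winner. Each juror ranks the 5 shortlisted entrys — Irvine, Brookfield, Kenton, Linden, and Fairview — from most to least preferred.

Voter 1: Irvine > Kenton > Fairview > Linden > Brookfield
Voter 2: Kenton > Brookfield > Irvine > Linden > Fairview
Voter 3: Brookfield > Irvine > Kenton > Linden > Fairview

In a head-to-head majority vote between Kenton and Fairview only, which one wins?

Kenton

Ballots ranking Kenton above Fairview: 3.
Ballots ranking Fairview above Kenton: 0.
Kenton wins the head-to-head, 3–0.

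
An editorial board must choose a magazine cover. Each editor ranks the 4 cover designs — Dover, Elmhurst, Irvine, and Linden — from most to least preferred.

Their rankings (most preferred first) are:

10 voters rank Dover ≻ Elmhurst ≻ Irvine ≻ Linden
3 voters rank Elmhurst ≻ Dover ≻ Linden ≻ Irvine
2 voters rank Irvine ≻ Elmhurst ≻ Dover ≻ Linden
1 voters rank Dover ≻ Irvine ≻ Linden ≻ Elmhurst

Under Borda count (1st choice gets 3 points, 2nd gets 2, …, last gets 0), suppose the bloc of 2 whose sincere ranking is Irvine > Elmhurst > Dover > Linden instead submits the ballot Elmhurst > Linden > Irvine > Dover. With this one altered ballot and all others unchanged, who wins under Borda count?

Dover

Borda totals with the altered ballot: Dover 39, Elmhurst 35, Irvine 14, Linden 8.
The winner is unchanged: still Dover.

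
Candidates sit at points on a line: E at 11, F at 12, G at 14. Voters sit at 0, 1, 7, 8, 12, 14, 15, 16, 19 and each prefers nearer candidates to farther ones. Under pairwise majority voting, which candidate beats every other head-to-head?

F

With single-peaked preferences on a line, the Condorcet winner is the candidate closest to the median voter.
The median voter (position 12) is closest to F at 12.
Check: F vs E — voters closer to F: 5 of 9.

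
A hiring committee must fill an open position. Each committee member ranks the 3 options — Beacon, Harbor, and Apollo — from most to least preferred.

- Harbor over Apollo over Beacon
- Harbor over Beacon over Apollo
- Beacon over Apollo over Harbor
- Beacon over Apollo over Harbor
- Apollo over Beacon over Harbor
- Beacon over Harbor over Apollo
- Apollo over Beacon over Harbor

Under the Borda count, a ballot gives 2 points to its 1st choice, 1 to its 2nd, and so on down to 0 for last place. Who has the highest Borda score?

Beacon

Borda scores:
  Beacon: 0 + 1 + 2 + 2 + 1 + 2 + 1 = 9
  Harbor: 2 + 2 + 0 + 0 + 0 + 1 + 0 = 5
  Apollo: 1 + 0 + 1 + 1 + 2 + 0 + 2 = 7
Beacon has the highest total.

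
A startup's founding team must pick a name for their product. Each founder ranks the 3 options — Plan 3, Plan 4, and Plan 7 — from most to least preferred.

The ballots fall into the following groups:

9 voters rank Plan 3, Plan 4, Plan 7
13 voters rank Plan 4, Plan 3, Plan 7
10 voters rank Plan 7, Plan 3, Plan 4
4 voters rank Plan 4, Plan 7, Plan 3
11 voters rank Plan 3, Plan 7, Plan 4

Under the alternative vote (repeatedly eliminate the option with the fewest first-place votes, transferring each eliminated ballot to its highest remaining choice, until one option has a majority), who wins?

Plan 3

Round 1: Plan 3 20, Plan 4 17, Plan 7 10. Plan 7 has the fewest and is eliminated.
Round 2: Plan 3 30, Plan 4 17. Plan 3 has a majority.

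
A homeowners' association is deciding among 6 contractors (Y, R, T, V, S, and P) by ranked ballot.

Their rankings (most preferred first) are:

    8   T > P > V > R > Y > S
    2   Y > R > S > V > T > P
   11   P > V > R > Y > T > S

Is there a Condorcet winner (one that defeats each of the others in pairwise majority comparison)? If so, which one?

Head-to-head results (21 voters total):
Y vs R: R wins 19–2.
Y vs T: Y wins 13–8.
Y vs V: V wins 19–2.
Y vs S: Y wins 21–0.
Y vs P: P wins 19–2.
R vs T: R wins 13–8.
R vs V: V wins 19–2.
R vs S: R wins 21–0.
R vs P: P wins 19–2.
T vs V: V wins 13–8.
T vs S: T wins 19–2.
T vs P: P wins 11–10.
V vs S: V wins 19–2.
V vs P: P wins 19–2.
S vs P: P wins 19–2.
P beats each rival — Y (19–2), R (19–2), T (11–10), V (19–2), S (19–2) — so P is the Condorcet winner.

P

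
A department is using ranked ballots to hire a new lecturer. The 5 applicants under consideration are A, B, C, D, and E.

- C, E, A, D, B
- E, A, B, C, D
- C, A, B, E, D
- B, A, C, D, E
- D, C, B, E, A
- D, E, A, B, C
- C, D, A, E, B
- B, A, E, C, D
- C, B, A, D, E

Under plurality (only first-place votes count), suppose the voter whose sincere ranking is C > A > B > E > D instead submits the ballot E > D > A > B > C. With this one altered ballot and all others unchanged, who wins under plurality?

First-place totals with the altered ballot: A 0, B 2, C 3, D 2, E 2.
The winner is unchanged: still C.

C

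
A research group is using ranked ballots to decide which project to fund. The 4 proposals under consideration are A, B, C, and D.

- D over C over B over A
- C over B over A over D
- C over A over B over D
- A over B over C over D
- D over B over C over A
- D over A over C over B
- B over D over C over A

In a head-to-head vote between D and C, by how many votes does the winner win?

Ballots ranking D above C: 4.
Ballots ranking C above D: 3.
D wins 4–3, a margin of 1.

1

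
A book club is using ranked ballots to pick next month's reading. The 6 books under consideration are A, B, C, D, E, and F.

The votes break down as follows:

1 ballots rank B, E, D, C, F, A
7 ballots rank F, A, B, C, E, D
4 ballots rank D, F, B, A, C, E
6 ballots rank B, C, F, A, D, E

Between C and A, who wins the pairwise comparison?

Ballots ranking C above A: 1+6 = 7.
Ballots ranking A above C: 7+4 = 11.
A wins the head-to-head, 11–7.

A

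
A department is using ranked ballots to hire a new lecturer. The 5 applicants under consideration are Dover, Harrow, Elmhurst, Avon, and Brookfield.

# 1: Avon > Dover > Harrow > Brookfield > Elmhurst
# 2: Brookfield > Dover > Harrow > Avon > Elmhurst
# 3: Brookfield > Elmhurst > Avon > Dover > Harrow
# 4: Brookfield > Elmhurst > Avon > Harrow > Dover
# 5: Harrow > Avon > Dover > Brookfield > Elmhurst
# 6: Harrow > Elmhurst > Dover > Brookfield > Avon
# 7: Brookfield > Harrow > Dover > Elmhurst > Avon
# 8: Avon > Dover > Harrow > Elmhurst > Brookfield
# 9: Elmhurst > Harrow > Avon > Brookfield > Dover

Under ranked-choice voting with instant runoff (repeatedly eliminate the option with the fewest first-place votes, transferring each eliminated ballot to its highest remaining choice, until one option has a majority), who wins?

Round 1: Brookfield 4, Harrow 2, Avon 2, Elmhurst 1, Dover 0. Dover has the fewest and is eliminated.
Round 2: Brookfield 4, Harrow 2, Avon 2, Elmhurst 1. Elmhurst has the fewest and is eliminated.
Round 3: Brookfield 4, Harrow 3, Avon 2. Avon has the fewest and is eliminated.
Round 4: Harrow 5, Brookfield 4. Harrow has a majority.

Harrow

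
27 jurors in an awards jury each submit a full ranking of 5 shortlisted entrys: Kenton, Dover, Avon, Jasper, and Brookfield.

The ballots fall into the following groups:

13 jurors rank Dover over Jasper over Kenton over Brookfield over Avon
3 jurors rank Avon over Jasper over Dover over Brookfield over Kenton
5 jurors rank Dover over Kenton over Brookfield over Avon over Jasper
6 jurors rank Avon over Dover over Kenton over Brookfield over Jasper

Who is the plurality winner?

Dover

First-place vote totals:
  Kenton: 0
  Dover: 18
  Avon: 9
  Jasper: 0
  Brookfield: 0
Dover has the most first-place votes.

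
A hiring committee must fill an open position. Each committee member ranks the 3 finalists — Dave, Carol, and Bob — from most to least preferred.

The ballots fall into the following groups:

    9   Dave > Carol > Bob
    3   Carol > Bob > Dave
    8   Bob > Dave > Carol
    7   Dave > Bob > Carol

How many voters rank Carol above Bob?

12

Ballots ranking Carol above Bob: 9+3 = 12.
Ballots ranking Bob above Carol: 8+7 = 15.
So 12 of 27 voters prefer Carol to Bob.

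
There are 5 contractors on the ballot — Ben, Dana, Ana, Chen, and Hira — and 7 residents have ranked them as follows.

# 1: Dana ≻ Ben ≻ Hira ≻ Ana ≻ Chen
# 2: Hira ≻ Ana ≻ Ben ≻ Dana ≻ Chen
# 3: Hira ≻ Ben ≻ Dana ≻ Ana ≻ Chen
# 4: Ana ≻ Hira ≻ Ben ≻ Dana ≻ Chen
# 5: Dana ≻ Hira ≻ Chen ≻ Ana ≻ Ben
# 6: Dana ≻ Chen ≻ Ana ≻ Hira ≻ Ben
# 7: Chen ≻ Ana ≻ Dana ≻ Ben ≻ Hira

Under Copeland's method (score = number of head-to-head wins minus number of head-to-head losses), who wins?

Dana

Pairwise results:
  Ben vs Dana: Dana wins 4–3.
  Ben vs Ana: Ana wins 5–2.
  Ben vs Chen: Ben wins 4–3.
  Ben vs Hira: Hira wins 5–2.
  Dana vs Ana: Dana wins 4–3.
  Dana vs Chen: Dana wins 6–1.
  Dana vs Hira: Dana wins 4–3.
  Ana vs Chen: Ana wins 4–3.
  Ana vs Hira: Hira wins 4–3.
  Chen vs Hira: Hira wins 5–2.
Copeland scores (wins − losses):
  Ben: 1 − 3 = -2
  Dana: 4 − 0 = 4
  Ana: 2 − 2 = 0
  Chen: 0 − 4 = -4
  Hira: 3 − 1 = 2
Dana has the best Copeland score.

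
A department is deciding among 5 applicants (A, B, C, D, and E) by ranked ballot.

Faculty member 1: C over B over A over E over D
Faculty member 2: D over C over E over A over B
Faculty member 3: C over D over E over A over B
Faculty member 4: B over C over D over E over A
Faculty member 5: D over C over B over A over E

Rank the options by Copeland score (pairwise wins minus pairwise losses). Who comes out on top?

Pairwise results:
  A vs B: B wins 3–2.
  A vs C: C wins 5–0.
  A vs D: D wins 4–1.
  A vs E: E wins 3–2.
  B vs C: C wins 4–1.
  B vs D: D wins 3–2.
  B vs E: B wins 3–2.
  C vs D: C wins 3–2.
  C vs E: C wins 5–0.
  D vs E: D wins 4–1.
Copeland scores (wins − losses):
  A: 0 − 4 = -4
  B: 2 − 2 = 0
  C: 4 − 0 = 4
  D: 3 − 1 = 2
  E: 1 − 3 = -2
C has the best Copeland score.

C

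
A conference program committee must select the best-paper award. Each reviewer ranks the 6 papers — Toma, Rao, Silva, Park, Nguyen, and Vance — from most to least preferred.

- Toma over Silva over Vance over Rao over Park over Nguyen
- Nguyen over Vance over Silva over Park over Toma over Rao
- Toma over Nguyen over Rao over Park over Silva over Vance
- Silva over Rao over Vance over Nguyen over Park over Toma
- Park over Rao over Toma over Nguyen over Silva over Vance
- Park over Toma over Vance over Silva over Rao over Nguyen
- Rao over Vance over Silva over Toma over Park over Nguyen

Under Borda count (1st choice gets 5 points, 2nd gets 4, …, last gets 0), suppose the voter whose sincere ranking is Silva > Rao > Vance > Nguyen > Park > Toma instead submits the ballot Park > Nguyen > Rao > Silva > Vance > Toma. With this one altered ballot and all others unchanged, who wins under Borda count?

Park

Borda totals with the altered ballot: Toma 20, Rao 18, Silva 16, Park 21, Nguyen 15, Vance 15.
The switch changes the winner from Toma to Park.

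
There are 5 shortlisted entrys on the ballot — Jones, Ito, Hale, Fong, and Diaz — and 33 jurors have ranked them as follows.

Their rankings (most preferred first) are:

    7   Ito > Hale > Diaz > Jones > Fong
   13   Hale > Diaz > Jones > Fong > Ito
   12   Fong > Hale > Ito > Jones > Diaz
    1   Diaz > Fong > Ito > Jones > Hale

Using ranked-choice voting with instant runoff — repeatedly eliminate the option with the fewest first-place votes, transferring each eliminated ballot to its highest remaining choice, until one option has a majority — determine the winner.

Round 1: Hale 13, Fong 12, Ito 7, Diaz 1, Jones 0. Jones has the fewest and is eliminated.
Round 2: Hale 13, Fong 12, Ito 7, Diaz 1. Diaz has the fewest and is eliminated.
Round 3: Hale 13, Fong 13, Ito 7. Ito has the fewest and is eliminated.
Round 4: Hale 20, Fong 13. Hale has a majority.

Hale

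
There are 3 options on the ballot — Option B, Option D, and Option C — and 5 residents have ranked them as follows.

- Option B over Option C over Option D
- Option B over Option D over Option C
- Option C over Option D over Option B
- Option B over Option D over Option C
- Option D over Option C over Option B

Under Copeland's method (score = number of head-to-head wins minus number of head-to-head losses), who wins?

Option B

Pairwise results:
  Option B vs Option D: Option B wins 3–2.
  Option B vs Option C: Option B wins 3–2.
  Option D vs Option C: Option D wins 3–2.
Copeland scores (wins − losses):
  Option B: 2 − 0 = 2
  Option D: 1 − 1 = 0
  Option C: 0 − 2 = -2
Option B has the best Copeland score.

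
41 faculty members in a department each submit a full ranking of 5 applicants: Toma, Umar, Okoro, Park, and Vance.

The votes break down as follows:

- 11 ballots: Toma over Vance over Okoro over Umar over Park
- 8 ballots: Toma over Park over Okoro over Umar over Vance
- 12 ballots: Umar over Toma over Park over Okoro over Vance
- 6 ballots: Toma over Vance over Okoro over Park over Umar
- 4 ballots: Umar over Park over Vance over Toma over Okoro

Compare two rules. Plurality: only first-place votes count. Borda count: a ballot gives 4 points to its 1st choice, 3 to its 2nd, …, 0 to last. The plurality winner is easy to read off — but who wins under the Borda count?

Plurality first-place counts: Toma 25, Umar 16, Okoro 0, Park 0, Vance 0 → Toma.
Borda totals: Toma 140, Umar 83, Okoro 62, Park 66, Vance 59 → Toma.

Toma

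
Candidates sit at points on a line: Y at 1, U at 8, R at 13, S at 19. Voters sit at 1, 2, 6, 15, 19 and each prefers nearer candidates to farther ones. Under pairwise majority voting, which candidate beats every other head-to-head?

With single-peaked preferences on a line, the Condorcet winner is the candidate closest to the median voter.
The median voter (position 6) is closest to U at 8.
Check: U vs R — voters closer to U: 3 of 5.

U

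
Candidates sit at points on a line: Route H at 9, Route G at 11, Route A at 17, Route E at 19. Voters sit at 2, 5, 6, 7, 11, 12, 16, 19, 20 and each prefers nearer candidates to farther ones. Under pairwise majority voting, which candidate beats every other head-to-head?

Route G

With single-peaked preferences on a line, the Condorcet winner is the candidate closest to the median voter.
The median voter (position 11) is closest to Route G at 11.
Check: Route G vs Route E — voters closer to Route G: 6 of 9.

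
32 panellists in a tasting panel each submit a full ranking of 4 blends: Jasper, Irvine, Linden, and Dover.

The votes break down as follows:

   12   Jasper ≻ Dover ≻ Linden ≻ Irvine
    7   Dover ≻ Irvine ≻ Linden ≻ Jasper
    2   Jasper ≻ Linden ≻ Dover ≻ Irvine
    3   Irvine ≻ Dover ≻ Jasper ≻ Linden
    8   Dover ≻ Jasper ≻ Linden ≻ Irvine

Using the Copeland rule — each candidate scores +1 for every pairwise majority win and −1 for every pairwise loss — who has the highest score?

Pairwise results:
  Jasper vs Irvine: Jasper wins 22–10.
  Jasper vs Linden: Jasper wins 25–7.
  Jasper vs Dover: Dover wins 18–14.
  Irvine vs Linden: Linden wins 22–10.
  Irvine vs Dover: Dover wins 29–3.
  Linden vs Dover: Dover wins 30–2.
Copeland scores (wins − losses):
  Jasper: 2 − 1 = 1
  Irvine: 0 − 3 = -3
  Linden: 1 − 2 = -1
  Dover: 3 − 0 = 3
Dover has the best Copeland score.

Dover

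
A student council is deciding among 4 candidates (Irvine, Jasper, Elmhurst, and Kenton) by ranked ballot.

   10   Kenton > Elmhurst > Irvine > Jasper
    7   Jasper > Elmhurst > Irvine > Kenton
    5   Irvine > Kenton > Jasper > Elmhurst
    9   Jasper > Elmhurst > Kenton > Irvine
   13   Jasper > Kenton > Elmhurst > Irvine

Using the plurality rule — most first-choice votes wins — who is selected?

First-place vote totals:
  Irvine: 5
  Jasper: 29
  Elmhurst: 0
  Kenton: 10
Jasper has the most first-place votes.

Jasper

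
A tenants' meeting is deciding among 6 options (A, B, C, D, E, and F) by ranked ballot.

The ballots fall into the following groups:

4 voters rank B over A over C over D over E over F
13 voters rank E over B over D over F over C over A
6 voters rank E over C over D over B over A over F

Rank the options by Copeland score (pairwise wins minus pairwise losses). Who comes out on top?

E

Pairwise results:
  A vs B: B wins 23–0.
  A vs C: C wins 19–4.
  A vs D: D wins 19–4.
  A vs E: E wins 19–4.
  A vs F: F wins 13–10.
  B vs C: B wins 17–6.
  B vs D: B wins 17–6.
  B vs E: E wins 19–4.
  B vs F: B wins 23–0.
  C vs D: D wins 13–10.
  C vs E: E wins 19–4.
  C vs F: F wins 13–10.
  D vs E: E wins 19–4.
  D vs F: D wins 23–0.
  E vs F: E wins 23–0.
Copeland scores (wins − losses):
  A: 0 − 5 = -5
  B: 4 − 1 = 3
  C: 1 − 4 = -3
  D: 3 − 2 = 1
  E: 5 − 0 = 5
  F: 2 − 3 = -1
E has the best Copeland score.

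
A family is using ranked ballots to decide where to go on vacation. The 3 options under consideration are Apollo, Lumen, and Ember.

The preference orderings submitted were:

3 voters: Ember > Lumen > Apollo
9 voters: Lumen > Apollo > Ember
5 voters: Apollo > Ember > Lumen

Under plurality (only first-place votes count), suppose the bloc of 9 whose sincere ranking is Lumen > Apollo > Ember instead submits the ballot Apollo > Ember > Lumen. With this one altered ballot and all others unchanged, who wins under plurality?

First-place totals with the altered ballot: Apollo 14, Lumen 0, Ember 3.
The switch changes the winner from Lumen to Apollo.

Apollo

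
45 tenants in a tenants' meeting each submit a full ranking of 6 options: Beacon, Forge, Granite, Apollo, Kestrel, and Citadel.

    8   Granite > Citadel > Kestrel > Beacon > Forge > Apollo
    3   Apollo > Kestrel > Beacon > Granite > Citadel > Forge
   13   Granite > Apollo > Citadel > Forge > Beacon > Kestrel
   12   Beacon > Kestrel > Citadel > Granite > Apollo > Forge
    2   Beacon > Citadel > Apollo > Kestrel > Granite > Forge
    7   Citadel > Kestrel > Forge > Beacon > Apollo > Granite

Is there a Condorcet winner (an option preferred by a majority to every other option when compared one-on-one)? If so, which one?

None — there is no Condorcet winner

Head-to-head results (45 voters total):
Beacon vs Forge: Beacon wins 25–20.
Beacon vs Granite: Beacon wins 24–21.
Beacon vs Apollo: Beacon wins 29–16.
Beacon vs Kestrel: Beacon wins 27–18.
Beacon vs Citadel: Citadel wins 28–17.
Forge vs Granite: Granite wins 38–7.
Forge vs Apollo: Apollo wins 30–15.
Forge vs Kestrel: Kestrel wins 32–13.
Forge vs Citadel: Citadel wins 45–0.
Granite vs Apollo: Granite wins 33–12.
Granite vs Kestrel: Kestrel wins 24–21.
Granite vs Citadel: Granite wins 24–21.
Apollo vs Kestrel: Kestrel wins 27–18.
Apollo vs Citadel: Citadel wins 29–16.
Kestrel vs Citadel: Citadel wins 30–15.
No candidate beats all others: Beacon beats Granite beats Citadel beats Beacon, a majority cycle.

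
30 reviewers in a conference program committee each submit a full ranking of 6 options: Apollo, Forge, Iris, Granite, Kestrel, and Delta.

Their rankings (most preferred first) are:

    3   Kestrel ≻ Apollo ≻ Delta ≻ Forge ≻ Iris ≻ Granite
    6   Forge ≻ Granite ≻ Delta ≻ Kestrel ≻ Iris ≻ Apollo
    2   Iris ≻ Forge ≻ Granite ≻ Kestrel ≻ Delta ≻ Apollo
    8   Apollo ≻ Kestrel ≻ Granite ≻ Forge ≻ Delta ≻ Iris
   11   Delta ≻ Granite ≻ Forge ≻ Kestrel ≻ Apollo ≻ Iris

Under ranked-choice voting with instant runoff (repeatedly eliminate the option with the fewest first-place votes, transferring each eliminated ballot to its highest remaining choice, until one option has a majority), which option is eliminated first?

Granite

Round 1: Delta 11, Apollo 8, Forge 6, Kestrel 3, Iris 2, Granite 0. Granite has the fewest and is eliminated.
Round 2: Delta 11, Apollo 8, Forge 6, Kestrel 3, Iris 2. Iris has the fewest and is eliminated.
Round 3: Delta 11, Apollo 8, Forge 8, Kestrel 3. Kestrel has the fewest and is eliminated.
Round 4: Apollo 11, Delta 11, Forge 8. Forge has the fewest and is eliminated.
Round 5: Delta 19, Apollo 11. Delta has a majority.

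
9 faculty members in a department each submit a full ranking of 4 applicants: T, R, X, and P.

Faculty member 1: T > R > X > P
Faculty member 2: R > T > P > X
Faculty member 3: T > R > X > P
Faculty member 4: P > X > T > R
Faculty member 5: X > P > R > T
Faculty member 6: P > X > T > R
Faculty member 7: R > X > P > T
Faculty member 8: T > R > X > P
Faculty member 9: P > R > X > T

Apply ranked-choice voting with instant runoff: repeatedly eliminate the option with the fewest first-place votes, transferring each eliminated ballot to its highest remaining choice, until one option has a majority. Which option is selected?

P

Round 1: T 3, P 3, R 2, X 1. X has the fewest and is eliminated.
Round 2: P 4, T 3, R 2. R has the fewest and is eliminated.
Round 3: P 5, T 4. P has a majority.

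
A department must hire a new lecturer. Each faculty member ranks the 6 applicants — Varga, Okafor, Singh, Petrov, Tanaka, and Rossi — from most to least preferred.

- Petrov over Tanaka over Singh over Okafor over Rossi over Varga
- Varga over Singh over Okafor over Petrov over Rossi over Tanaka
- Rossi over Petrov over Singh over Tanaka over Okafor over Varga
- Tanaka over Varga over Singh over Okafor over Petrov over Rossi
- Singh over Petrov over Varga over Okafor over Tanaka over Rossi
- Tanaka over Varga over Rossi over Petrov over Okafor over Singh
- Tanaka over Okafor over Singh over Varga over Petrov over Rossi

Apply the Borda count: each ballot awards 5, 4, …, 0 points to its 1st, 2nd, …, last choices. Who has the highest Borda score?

Tanaka

Borda scores:
  Varga: 0 + 5 + 0 + 4 + 3 + 4 + 2 = 18
  Okafor: 2 + 3 + 1 + 2 + 2 + 1 + 4 = 15
  Singh: 3 + 4 + 3 + 3 + 5 + 0 + 3 = 21
  Petrov: 5 + 2 + 4 + 1 + 4 + 2 + 1 = 19
  Tanaka: 4 + 0 + 2 + 5 + 1 + 5 + 5 = 22
  Rossi: 1 + 1 + 5 + 0 + 0 + 3 + 0 = 10
Tanaka has the highest total.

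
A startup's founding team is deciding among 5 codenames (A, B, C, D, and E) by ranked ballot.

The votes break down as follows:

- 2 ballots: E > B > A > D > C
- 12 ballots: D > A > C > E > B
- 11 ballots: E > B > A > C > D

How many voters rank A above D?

13

Ballots ranking A above D: 2+11 = 13.
Ballots ranking D above A: 12.
So 13 of 25 voters prefer A to D.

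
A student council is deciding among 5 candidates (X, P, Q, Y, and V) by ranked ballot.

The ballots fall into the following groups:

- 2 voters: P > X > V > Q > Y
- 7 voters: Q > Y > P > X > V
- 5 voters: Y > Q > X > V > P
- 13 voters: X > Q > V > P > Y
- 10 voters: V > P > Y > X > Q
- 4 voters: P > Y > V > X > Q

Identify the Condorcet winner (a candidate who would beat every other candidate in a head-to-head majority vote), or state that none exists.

Head-to-head results (41 voters total):
X vs P: P wins 23–18.
X vs Q: X wins 29–12.
X vs Y: Y wins 26–15.
X vs V: X wins 27–14.
P vs Q: Q wins 25–16.
P vs Y: P wins 29–12.
P vs V: V wins 28–13.
Q vs Y: Q wins 22–19.
Q vs V: Q wins 25–16.
Y vs V: V wins 25–16.
No candidate beats all others: X beats Q beats P beats X, a majority cycle.

There is no Condorcet winner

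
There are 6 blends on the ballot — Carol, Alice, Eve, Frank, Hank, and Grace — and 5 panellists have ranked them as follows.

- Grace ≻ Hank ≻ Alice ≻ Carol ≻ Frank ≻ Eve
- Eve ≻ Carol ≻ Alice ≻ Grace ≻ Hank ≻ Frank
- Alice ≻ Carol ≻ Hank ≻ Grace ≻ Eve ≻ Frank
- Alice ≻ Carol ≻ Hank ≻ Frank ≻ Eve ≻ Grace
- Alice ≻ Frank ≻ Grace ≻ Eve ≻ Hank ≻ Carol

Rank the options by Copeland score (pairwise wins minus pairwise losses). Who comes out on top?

Pairwise results:
  Carol vs Alice: Alice wins 4–1.
  Carol vs Eve: Carol wins 3–2.
  Carol vs Frank: Carol wins 4–1.
  Carol vs Hank: Carol wins 3–2.
  Carol vs Grace: Carol wins 3–2.
  Alice vs Eve: Alice wins 4–1.
  Alice vs Frank: Alice wins 5–0.
  Alice vs Hank: Alice wins 4–1.
  Alice vs Grace: Alice wins 4–1.
  Eve vs Frank: Frank wins 3–2.
  Eve vs Hank: Hank wins 3–2.
  Eve vs Grace: Grace wins 3–2.
  Frank vs Hank: Hank wins 4–1.
  Frank vs Grace: Grace wins 3–2.
  Hank vs Grace: Grace wins 3–2.
Copeland scores (wins − losses):
  Carol: 4 − 1 = 3
  Alice: 5 − 0 = 5
  Eve: 0 − 5 = -5
  Frank: 1 − 4 = -3
  Hank: 2 − 3 = -1
  Grace: 3 − 2 = 1
Alice has the best Copeland score.

Alice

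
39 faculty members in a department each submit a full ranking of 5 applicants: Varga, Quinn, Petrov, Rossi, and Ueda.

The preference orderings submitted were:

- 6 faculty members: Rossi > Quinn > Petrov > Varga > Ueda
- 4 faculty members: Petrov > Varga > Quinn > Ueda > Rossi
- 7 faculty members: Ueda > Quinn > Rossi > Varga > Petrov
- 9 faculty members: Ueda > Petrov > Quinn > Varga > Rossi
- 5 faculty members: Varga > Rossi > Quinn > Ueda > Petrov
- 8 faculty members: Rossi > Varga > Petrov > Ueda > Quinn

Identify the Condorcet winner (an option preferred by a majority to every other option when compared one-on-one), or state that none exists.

Head-to-head results (39 voters total):
Varga vs Quinn: Quinn wins 22–17.
Varga vs Petrov: Varga wins 20–19.
Varga vs Rossi: Rossi wins 21–18.
Varga vs Ueda: Varga wins 23–16.
Quinn vs Petrov: Petrov wins 21–18.
Quinn vs Rossi: Quinn wins 20–19.
Quinn vs Ueda: Ueda wins 24–15.
Petrov vs Rossi: Rossi wins 26–13.
Petrov vs Ueda: Ueda wins 21–18.
Rossi vs Ueda: Ueda wins 20–19.
No candidate beats all others: Varga beats Petrov beats Quinn beats Varga, a majority cycle.

No Condorcet winner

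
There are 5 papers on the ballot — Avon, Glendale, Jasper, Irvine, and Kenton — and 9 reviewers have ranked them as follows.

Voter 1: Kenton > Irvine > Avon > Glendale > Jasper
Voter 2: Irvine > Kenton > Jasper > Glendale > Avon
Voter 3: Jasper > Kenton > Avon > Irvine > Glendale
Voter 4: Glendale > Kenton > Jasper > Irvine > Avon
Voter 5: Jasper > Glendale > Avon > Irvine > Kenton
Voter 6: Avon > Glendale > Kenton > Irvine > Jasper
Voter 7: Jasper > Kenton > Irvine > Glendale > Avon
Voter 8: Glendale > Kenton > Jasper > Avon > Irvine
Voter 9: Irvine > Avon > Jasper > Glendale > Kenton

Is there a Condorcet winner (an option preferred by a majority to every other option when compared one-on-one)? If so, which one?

None — there is no Condorcet winner

Head-to-head results (9 voters total):
Avon vs Glendale: Glendale wins 5–4.
Avon vs Jasper: Jasper wins 6–3.
Avon vs Irvine: Irvine wins 5–4.
Avon vs Kenton: Kenton wins 6–3.
Glendale vs Jasper: Jasper wins 5–4.
Glendale vs Irvine: Irvine wins 5–4.
Glendale vs Kenton: Glendale wins 5–4.
Jasper vs Irvine: Jasper wins 5–4.
Jasper vs Kenton: Kenton wins 5–4.
Irvine vs Kenton: Kenton wins 6–3.
No candidate beats all others: Glendale beats Kenton beats Jasper beats Glendale, a majority cycle.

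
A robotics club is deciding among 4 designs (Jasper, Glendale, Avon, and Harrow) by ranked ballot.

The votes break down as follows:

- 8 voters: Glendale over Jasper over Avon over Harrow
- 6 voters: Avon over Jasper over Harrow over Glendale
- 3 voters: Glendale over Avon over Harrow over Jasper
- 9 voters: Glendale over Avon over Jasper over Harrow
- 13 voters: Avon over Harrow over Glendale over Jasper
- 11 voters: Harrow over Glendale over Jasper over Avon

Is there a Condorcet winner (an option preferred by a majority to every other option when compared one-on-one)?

No

Head-to-head results (50 voters total):
Jasper vs Glendale: Glendale wins 44–6.
Jasper vs Avon: Avon wins 31–19.
Jasper vs Harrow: Harrow wins 27–23.
Glendale vs Avon: Glendale wins 31–19.
Glendale vs Harrow: Harrow wins 30–20.
Avon vs Harrow: Avon wins 39–11.
No candidate beats all others: Glendale beats Avon beats Harrow beats Glendale, a majority cycle.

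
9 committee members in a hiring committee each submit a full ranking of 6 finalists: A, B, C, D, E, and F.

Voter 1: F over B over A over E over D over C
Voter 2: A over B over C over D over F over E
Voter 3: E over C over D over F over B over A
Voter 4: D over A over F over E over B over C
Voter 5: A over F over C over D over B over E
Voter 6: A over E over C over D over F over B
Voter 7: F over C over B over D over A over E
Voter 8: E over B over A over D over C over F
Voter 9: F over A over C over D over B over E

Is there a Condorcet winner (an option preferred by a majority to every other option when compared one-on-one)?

Head-to-head results (9 voters total):
A vs B: A wins 5–4.
A vs C: A wins 7–2.
A vs D: A wins 6–3.
A vs E: A wins 7–2.
A vs F: A wins 5–4.
B vs C: C wins 5–4.
B vs D: D wins 5–4.
B vs E: B wins 5–4.
B vs F: F wins 7–2.
C vs D: C wins 6–3.
C vs E: E wins 5–4.
C vs F: F wins 5–4.
D vs E: D wins 5–4.
D vs F: D wins 5–4.
E vs F: F wins 6–3.
A beats each rival — B (5–4), C (7–2), D (6–3), E (7–2), F (5–4) — so A is the Condorcet winner.

Yes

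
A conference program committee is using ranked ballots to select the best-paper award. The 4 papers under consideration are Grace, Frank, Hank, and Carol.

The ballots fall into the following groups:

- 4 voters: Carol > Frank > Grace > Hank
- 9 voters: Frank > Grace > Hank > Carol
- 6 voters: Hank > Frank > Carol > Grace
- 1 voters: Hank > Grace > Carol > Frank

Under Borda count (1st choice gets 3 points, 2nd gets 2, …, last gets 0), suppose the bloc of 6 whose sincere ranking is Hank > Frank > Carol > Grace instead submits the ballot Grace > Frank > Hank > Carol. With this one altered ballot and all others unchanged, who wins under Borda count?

Borda totals with the altered ballot: Grace 42, Frank 47, Hank 18, Carol 13.
The winner is unchanged: still Frank.

Frank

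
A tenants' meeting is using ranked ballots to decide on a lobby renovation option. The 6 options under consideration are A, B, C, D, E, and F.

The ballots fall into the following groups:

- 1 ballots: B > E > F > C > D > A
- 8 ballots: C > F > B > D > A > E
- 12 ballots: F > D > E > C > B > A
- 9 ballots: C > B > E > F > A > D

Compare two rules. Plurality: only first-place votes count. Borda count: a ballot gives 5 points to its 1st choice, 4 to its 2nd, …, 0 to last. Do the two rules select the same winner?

Plurality first-place counts: A 0, B 1, C 17, D 0, E 0, F 12 → C.
Borda totals: A 17, B 77, C 111, D 65, E 67, F 113 → F.
The two rules disagree: plurality picks C, Borda picks F.

No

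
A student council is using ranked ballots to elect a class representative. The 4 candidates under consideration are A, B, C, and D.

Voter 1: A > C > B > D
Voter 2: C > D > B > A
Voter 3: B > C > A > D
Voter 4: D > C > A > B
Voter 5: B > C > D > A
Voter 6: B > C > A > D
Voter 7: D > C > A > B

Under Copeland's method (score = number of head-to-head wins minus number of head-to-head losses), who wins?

Pairwise results:
  A vs B: B wins 4–3.
  A vs C: C wins 6–1.
  A vs D: D wins 4–3.
  B vs C: C wins 4–3.
  B vs D: B wins 4–3.
  C vs D: C wins 5–2.
Copeland scores (wins − losses):
  A: 0 − 3 = -3
  B: 2 − 1 = 1
  C: 3 − 0 = 3
  D: 1 − 2 = -1
C has the best Copeland score.

C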